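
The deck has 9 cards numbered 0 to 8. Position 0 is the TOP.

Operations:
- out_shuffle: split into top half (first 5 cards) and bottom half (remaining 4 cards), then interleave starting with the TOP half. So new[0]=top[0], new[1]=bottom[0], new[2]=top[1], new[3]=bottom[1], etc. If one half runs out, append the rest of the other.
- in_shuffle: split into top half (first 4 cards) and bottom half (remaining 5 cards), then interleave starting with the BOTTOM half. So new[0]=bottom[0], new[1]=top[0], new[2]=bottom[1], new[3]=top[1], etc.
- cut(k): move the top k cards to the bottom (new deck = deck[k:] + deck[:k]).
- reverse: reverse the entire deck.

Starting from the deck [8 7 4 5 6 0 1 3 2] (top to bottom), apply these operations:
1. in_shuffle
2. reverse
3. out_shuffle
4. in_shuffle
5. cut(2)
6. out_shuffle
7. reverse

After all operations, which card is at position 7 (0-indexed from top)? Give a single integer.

After op 1 (in_shuffle): [6 8 0 7 1 4 3 5 2]
After op 2 (reverse): [2 5 3 4 1 7 0 8 6]
After op 3 (out_shuffle): [2 7 5 0 3 8 4 6 1]
After op 4 (in_shuffle): [3 2 8 7 4 5 6 0 1]
After op 5 (cut(2)): [8 7 4 5 6 0 1 3 2]
After op 6 (out_shuffle): [8 0 7 1 4 3 5 2 6]
After op 7 (reverse): [6 2 5 3 4 1 7 0 8]
Position 7: card 0.

Answer: 0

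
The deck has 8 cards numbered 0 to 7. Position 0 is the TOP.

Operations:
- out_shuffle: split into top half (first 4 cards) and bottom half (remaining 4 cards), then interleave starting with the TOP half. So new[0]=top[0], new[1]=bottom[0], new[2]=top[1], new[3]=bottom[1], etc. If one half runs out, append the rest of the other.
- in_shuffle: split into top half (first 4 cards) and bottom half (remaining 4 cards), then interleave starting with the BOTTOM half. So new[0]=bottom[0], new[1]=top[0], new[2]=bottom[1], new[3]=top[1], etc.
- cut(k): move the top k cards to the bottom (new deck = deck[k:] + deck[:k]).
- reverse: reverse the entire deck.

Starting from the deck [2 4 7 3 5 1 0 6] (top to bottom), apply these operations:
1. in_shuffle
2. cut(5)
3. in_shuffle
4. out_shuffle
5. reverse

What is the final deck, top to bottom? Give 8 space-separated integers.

Answer: 5 6 0 1 3 7 4 2

Derivation:
After op 1 (in_shuffle): [5 2 1 4 0 7 6 3]
After op 2 (cut(5)): [7 6 3 5 2 1 4 0]
After op 3 (in_shuffle): [2 7 1 6 4 3 0 5]
After op 4 (out_shuffle): [2 4 7 3 1 0 6 5]
After op 5 (reverse): [5 6 0 1 3 7 4 2]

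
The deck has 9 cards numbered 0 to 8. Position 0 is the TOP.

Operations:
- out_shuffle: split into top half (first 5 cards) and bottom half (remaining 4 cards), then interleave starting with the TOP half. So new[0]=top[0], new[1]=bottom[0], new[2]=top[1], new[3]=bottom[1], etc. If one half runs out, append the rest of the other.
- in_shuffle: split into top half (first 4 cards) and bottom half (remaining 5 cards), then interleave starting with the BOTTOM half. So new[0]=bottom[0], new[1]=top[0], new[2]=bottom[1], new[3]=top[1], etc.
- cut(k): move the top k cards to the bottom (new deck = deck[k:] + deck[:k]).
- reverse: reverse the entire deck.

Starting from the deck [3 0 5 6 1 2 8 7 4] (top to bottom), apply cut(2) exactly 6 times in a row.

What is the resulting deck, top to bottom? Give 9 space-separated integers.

After op 1 (cut(2)): [5 6 1 2 8 7 4 3 0]
After op 2 (cut(2)): [1 2 8 7 4 3 0 5 6]
After op 3 (cut(2)): [8 7 4 3 0 5 6 1 2]
After op 4 (cut(2)): [4 3 0 5 6 1 2 8 7]
After op 5 (cut(2)): [0 5 6 1 2 8 7 4 3]
After op 6 (cut(2)): [6 1 2 8 7 4 3 0 5]

Answer: 6 1 2 8 7 4 3 0 5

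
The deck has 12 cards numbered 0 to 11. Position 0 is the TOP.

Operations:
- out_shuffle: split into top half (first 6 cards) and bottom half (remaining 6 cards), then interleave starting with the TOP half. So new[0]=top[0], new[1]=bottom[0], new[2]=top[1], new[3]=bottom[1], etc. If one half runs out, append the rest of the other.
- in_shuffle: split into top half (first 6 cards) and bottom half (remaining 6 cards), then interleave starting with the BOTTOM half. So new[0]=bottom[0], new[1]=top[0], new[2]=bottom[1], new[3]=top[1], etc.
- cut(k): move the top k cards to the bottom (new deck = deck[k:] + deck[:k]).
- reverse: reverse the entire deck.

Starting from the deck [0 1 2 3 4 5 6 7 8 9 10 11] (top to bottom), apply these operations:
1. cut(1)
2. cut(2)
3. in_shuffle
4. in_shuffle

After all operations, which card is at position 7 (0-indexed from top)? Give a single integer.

Answer: 4

Derivation:
After op 1 (cut(1)): [1 2 3 4 5 6 7 8 9 10 11 0]
After op 2 (cut(2)): [3 4 5 6 7 8 9 10 11 0 1 2]
After op 3 (in_shuffle): [9 3 10 4 11 5 0 6 1 7 2 8]
After op 4 (in_shuffle): [0 9 6 3 1 10 7 4 2 11 8 5]
Position 7: card 4.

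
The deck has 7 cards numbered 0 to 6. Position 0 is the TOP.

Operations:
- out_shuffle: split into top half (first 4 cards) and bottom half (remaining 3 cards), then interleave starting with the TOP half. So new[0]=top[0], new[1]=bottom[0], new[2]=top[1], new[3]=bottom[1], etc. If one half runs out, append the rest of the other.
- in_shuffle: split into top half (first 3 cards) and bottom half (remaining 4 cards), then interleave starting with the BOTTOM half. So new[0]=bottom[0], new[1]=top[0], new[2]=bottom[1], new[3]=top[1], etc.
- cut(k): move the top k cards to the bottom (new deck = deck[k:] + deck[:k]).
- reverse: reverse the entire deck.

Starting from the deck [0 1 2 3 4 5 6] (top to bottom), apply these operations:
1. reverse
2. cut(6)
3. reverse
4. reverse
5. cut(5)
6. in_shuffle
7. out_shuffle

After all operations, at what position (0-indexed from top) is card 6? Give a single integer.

After op 1 (reverse): [6 5 4 3 2 1 0]
After op 2 (cut(6)): [0 6 5 4 3 2 1]
After op 3 (reverse): [1 2 3 4 5 6 0]
After op 4 (reverse): [0 6 5 4 3 2 1]
After op 5 (cut(5)): [2 1 0 6 5 4 3]
After op 6 (in_shuffle): [6 2 5 1 4 0 3]
After op 7 (out_shuffle): [6 4 2 0 5 3 1]
Card 6 is at position 0.

Answer: 0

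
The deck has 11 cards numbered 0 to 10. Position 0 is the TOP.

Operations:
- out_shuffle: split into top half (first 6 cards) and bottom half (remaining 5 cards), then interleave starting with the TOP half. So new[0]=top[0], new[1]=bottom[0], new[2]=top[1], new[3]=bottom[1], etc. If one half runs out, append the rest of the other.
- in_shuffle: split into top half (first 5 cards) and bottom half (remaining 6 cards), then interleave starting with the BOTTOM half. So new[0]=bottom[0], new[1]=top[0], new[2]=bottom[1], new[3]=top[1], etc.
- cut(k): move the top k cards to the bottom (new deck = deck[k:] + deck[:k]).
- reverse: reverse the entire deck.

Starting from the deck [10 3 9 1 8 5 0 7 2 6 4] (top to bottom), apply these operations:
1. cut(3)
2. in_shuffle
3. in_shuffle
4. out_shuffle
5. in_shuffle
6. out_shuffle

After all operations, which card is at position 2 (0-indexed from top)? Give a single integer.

Answer: 5

Derivation:
After op 1 (cut(3)): [1 8 5 0 7 2 6 4 10 3 9]
After op 2 (in_shuffle): [2 1 6 8 4 5 10 0 3 7 9]
After op 3 (in_shuffle): [5 2 10 1 0 6 3 8 7 4 9]
After op 4 (out_shuffle): [5 3 2 8 10 7 1 4 0 9 6]
After op 5 (in_shuffle): [7 5 1 3 4 2 0 8 9 10 6]
After op 6 (out_shuffle): [7 0 5 8 1 9 3 10 4 6 2]
Position 2: card 5.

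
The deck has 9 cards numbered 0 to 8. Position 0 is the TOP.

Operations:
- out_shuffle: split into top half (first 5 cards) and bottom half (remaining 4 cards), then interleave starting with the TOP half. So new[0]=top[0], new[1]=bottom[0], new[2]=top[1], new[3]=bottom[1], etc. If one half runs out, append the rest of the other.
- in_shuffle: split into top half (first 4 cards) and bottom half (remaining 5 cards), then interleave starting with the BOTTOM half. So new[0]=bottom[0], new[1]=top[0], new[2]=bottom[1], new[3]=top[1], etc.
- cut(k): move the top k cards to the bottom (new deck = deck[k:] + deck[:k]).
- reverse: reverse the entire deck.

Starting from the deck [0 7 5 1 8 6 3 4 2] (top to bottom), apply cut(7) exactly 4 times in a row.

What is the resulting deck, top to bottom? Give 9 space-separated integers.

After op 1 (cut(7)): [4 2 0 7 5 1 8 6 3]
After op 2 (cut(7)): [6 3 4 2 0 7 5 1 8]
After op 3 (cut(7)): [1 8 6 3 4 2 0 7 5]
After op 4 (cut(7)): [7 5 1 8 6 3 4 2 0]

Answer: 7 5 1 8 6 3 4 2 0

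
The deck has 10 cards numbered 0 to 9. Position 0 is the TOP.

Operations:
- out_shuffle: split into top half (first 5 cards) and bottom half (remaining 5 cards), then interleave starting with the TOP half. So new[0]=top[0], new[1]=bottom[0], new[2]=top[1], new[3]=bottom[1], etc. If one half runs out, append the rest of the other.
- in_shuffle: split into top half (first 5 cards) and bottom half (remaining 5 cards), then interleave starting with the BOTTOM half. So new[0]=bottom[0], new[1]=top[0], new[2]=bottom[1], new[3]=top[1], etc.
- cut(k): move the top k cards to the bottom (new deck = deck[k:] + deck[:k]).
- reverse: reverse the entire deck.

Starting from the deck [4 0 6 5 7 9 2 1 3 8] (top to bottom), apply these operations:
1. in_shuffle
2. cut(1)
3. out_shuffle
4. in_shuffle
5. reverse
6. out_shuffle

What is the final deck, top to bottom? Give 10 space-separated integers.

Answer: 0 7 9 3 5 1 6 4 2 8

Derivation:
After op 1 (in_shuffle): [9 4 2 0 1 6 3 5 8 7]
After op 2 (cut(1)): [4 2 0 1 6 3 5 8 7 9]
After op 3 (out_shuffle): [4 3 2 5 0 8 1 7 6 9]
After op 4 (in_shuffle): [8 4 1 3 7 2 6 5 9 0]
After op 5 (reverse): [0 9 5 6 2 7 3 1 4 8]
After op 6 (out_shuffle): [0 7 9 3 5 1 6 4 2 8]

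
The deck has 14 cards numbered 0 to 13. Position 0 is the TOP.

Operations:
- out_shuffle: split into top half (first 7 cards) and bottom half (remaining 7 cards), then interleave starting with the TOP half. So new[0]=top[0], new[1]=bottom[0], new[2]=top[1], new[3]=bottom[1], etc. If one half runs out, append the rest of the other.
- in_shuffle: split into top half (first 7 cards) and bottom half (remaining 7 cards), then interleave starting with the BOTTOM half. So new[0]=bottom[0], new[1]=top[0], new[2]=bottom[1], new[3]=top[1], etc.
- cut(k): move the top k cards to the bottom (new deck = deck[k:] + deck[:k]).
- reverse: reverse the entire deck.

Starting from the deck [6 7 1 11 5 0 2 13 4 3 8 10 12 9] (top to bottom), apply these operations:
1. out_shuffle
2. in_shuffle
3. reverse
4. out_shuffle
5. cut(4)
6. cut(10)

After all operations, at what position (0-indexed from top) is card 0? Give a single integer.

Answer: 1

Derivation:
After op 1 (out_shuffle): [6 13 7 4 1 3 11 8 5 10 0 12 2 9]
After op 2 (in_shuffle): [8 6 5 13 10 7 0 4 12 1 2 3 9 11]
After op 3 (reverse): [11 9 3 2 1 12 4 0 7 10 13 5 6 8]
After op 4 (out_shuffle): [11 0 9 7 3 10 2 13 1 5 12 6 4 8]
After op 5 (cut(4)): [3 10 2 13 1 5 12 6 4 8 11 0 9 7]
After op 6 (cut(10)): [11 0 9 7 3 10 2 13 1 5 12 6 4 8]
Card 0 is at position 1.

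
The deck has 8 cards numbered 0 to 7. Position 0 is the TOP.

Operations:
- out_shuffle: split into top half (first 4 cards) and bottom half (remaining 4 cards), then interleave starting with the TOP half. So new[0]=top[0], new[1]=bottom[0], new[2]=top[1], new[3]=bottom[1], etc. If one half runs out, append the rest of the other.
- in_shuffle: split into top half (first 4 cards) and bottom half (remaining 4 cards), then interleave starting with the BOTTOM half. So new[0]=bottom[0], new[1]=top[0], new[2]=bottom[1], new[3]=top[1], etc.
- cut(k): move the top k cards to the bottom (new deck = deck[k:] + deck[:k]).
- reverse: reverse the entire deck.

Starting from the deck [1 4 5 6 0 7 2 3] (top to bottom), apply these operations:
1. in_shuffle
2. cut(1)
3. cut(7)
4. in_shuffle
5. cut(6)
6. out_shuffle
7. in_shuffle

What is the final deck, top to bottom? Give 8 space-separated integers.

After op 1 (in_shuffle): [0 1 7 4 2 5 3 6]
After op 2 (cut(1)): [1 7 4 2 5 3 6 0]
After op 3 (cut(7)): [0 1 7 4 2 5 3 6]
After op 4 (in_shuffle): [2 0 5 1 3 7 6 4]
After op 5 (cut(6)): [6 4 2 0 5 1 3 7]
After op 6 (out_shuffle): [6 5 4 1 2 3 0 7]
After op 7 (in_shuffle): [2 6 3 5 0 4 7 1]

Answer: 2 6 3 5 0 4 7 1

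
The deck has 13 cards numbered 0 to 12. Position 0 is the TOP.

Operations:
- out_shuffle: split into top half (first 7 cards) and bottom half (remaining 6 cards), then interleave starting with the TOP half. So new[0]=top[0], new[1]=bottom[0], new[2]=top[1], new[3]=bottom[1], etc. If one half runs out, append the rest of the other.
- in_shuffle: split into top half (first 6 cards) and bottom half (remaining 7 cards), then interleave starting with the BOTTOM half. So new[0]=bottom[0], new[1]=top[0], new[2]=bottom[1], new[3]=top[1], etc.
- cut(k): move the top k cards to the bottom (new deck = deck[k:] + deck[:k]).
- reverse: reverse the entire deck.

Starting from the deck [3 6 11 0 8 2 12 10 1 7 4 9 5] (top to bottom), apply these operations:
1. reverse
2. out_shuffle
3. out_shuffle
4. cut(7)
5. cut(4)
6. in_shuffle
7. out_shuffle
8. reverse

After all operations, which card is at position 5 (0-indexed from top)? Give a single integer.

Answer: 3

Derivation:
After op 1 (reverse): [5 9 4 7 1 10 12 2 8 0 11 6 3]
After op 2 (out_shuffle): [5 2 9 8 4 0 7 11 1 6 10 3 12]
After op 3 (out_shuffle): [5 11 2 1 9 6 8 10 4 3 0 12 7]
After op 4 (cut(7)): [10 4 3 0 12 7 5 11 2 1 9 6 8]
After op 5 (cut(4)): [12 7 5 11 2 1 9 6 8 10 4 3 0]
After op 6 (in_shuffle): [9 12 6 7 8 5 10 11 4 2 3 1 0]
After op 7 (out_shuffle): [9 11 12 4 6 2 7 3 8 1 5 0 10]
After op 8 (reverse): [10 0 5 1 8 3 7 2 6 4 12 11 9]
Position 5: card 3.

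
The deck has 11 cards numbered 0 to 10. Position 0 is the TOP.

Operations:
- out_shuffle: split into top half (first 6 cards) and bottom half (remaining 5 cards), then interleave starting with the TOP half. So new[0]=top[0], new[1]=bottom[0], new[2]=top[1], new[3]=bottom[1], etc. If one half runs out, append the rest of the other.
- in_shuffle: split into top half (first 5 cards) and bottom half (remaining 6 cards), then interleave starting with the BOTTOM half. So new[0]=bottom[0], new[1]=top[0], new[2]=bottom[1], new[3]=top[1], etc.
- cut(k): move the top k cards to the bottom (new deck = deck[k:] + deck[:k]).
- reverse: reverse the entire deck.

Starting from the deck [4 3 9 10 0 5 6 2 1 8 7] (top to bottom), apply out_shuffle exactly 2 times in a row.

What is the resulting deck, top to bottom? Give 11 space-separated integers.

Answer: 4 10 6 8 3 0 2 7 9 5 1

Derivation:
After op 1 (out_shuffle): [4 6 3 2 9 1 10 8 0 7 5]
After op 2 (out_shuffle): [4 10 6 8 3 0 2 7 9 5 1]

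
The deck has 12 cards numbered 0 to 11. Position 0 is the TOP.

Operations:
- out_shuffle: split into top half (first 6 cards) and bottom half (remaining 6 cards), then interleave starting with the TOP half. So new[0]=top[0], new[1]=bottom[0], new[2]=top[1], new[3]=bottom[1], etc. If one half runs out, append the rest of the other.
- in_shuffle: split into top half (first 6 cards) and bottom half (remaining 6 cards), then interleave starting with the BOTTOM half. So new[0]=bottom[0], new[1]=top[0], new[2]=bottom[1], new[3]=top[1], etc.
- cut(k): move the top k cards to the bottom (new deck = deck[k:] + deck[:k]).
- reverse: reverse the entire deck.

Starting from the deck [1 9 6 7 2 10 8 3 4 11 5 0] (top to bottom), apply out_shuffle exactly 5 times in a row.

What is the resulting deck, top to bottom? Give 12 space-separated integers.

Answer: 1 5 11 4 3 8 10 2 7 6 9 0

Derivation:
After op 1 (out_shuffle): [1 8 9 3 6 4 7 11 2 5 10 0]
After op 2 (out_shuffle): [1 7 8 11 9 2 3 5 6 10 4 0]
After op 3 (out_shuffle): [1 3 7 5 8 6 11 10 9 4 2 0]
After op 4 (out_shuffle): [1 11 3 10 7 9 5 4 8 2 6 0]
After op 5 (out_shuffle): [1 5 11 4 3 8 10 2 7 6 9 0]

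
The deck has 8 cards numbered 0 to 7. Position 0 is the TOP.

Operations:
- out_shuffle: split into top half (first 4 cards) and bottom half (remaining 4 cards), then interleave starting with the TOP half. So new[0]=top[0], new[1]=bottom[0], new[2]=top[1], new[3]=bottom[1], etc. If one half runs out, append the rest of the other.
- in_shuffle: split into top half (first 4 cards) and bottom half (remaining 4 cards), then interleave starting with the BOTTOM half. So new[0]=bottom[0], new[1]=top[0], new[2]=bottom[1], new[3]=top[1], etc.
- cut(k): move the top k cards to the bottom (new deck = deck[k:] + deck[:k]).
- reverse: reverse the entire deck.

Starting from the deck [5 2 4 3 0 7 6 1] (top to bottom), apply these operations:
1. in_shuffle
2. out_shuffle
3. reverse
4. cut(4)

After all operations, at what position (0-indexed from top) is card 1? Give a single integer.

Answer: 6

Derivation:
After op 1 (in_shuffle): [0 5 7 2 6 4 1 3]
After op 2 (out_shuffle): [0 6 5 4 7 1 2 3]
After op 3 (reverse): [3 2 1 7 4 5 6 0]
After op 4 (cut(4)): [4 5 6 0 3 2 1 7]
Card 1 is at position 6.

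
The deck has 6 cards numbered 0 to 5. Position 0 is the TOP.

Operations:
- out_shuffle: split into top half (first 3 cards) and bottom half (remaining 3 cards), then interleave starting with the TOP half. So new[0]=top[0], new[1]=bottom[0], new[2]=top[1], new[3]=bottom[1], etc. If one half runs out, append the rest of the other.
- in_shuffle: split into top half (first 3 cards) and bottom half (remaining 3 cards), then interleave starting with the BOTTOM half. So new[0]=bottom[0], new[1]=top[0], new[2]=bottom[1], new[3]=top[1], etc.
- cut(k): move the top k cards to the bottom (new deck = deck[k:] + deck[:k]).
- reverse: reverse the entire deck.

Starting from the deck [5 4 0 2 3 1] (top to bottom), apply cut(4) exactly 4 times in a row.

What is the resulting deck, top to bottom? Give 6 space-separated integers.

After op 1 (cut(4)): [3 1 5 4 0 2]
After op 2 (cut(4)): [0 2 3 1 5 4]
After op 3 (cut(4)): [5 4 0 2 3 1]
After op 4 (cut(4)): [3 1 5 4 0 2]

Answer: 3 1 5 4 0 2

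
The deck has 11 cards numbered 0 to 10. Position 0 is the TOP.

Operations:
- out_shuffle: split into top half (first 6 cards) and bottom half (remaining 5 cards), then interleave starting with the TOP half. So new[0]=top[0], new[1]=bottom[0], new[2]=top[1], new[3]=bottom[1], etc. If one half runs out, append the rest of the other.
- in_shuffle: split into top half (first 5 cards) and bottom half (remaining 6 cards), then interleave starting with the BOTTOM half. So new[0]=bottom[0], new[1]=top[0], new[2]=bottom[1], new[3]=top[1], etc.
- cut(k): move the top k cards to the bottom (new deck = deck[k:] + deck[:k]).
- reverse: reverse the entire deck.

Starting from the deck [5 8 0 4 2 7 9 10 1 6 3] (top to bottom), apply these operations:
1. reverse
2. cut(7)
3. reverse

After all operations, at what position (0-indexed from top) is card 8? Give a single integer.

Answer: 8

Derivation:
After op 1 (reverse): [3 6 1 10 9 7 2 4 0 8 5]
After op 2 (cut(7)): [4 0 8 5 3 6 1 10 9 7 2]
After op 3 (reverse): [2 7 9 10 1 6 3 5 8 0 4]
Card 8 is at position 8.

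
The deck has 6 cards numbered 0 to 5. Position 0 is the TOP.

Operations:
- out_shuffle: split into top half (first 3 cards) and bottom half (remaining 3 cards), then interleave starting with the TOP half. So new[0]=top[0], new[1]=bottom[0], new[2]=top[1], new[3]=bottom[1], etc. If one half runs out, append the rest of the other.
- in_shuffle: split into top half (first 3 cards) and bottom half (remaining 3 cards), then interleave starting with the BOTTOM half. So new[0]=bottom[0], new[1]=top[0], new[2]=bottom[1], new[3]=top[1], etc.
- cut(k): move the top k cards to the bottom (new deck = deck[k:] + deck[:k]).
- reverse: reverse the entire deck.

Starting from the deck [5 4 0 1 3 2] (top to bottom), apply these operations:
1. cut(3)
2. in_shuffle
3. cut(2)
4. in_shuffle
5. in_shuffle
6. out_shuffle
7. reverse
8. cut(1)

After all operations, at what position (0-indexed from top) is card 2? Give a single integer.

After op 1 (cut(3)): [1 3 2 5 4 0]
After op 2 (in_shuffle): [5 1 4 3 0 2]
After op 3 (cut(2)): [4 3 0 2 5 1]
After op 4 (in_shuffle): [2 4 5 3 1 0]
After op 5 (in_shuffle): [3 2 1 4 0 5]
After op 6 (out_shuffle): [3 4 2 0 1 5]
After op 7 (reverse): [5 1 0 2 4 3]
After op 8 (cut(1)): [1 0 2 4 3 5]
Card 2 is at position 2.

Answer: 2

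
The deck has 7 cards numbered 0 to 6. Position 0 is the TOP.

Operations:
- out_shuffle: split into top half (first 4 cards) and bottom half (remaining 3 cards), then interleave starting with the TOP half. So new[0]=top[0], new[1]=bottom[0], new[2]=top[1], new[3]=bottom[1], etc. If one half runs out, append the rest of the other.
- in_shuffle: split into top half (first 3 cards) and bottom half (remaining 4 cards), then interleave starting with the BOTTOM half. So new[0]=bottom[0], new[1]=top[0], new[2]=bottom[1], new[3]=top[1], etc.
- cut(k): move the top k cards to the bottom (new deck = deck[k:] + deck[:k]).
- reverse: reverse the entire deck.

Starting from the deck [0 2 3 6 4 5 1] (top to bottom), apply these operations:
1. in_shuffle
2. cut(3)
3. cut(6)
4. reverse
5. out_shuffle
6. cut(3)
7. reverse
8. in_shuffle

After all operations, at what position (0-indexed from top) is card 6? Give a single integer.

Answer: 1

Derivation:
After op 1 (in_shuffle): [6 0 4 2 5 3 1]
After op 2 (cut(3)): [2 5 3 1 6 0 4]
After op 3 (cut(6)): [4 2 5 3 1 6 0]
After op 4 (reverse): [0 6 1 3 5 2 4]
After op 5 (out_shuffle): [0 5 6 2 1 4 3]
After op 6 (cut(3)): [2 1 4 3 0 5 6]
After op 7 (reverse): [6 5 0 3 4 1 2]
After op 8 (in_shuffle): [3 6 4 5 1 0 2]
Card 6 is at position 1.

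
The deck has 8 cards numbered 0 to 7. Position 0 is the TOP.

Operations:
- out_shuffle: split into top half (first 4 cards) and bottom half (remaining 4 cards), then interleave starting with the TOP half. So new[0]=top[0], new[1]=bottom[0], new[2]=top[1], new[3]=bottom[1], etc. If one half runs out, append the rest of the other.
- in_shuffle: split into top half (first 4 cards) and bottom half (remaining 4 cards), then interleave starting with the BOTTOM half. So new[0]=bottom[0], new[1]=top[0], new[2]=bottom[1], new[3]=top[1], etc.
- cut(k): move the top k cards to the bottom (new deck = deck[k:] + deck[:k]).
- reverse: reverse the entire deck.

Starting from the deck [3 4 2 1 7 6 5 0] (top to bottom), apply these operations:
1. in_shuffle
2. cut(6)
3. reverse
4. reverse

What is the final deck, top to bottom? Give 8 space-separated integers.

Answer: 0 1 7 3 6 4 5 2

Derivation:
After op 1 (in_shuffle): [7 3 6 4 5 2 0 1]
After op 2 (cut(6)): [0 1 7 3 6 4 5 2]
After op 3 (reverse): [2 5 4 6 3 7 1 0]
After op 4 (reverse): [0 1 7 3 6 4 5 2]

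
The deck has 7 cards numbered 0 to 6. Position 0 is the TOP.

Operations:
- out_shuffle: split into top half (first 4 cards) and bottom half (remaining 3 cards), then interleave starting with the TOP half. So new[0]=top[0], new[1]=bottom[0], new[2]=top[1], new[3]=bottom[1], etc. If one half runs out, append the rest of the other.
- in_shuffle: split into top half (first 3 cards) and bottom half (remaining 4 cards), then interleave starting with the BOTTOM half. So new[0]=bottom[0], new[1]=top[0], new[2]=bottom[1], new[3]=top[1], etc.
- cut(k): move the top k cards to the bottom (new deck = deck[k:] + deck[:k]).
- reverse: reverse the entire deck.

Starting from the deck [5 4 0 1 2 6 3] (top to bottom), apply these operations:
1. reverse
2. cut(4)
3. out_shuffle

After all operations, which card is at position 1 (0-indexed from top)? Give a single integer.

After op 1 (reverse): [3 6 2 1 0 4 5]
After op 2 (cut(4)): [0 4 5 3 6 2 1]
After op 3 (out_shuffle): [0 6 4 2 5 1 3]
Position 1: card 6.

Answer: 6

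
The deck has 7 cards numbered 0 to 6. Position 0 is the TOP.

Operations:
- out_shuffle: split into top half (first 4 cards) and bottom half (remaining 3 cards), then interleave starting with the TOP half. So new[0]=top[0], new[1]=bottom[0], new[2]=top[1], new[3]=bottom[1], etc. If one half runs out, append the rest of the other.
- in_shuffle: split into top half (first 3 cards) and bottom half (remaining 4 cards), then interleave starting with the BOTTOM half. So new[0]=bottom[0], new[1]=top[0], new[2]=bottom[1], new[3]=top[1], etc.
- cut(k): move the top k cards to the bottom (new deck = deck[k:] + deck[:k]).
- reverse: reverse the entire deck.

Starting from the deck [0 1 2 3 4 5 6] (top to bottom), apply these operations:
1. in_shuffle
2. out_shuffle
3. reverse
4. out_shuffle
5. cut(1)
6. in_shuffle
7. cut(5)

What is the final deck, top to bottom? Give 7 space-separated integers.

After op 1 (in_shuffle): [3 0 4 1 5 2 6]
After op 2 (out_shuffle): [3 5 0 2 4 6 1]
After op 3 (reverse): [1 6 4 2 0 5 3]
After op 4 (out_shuffle): [1 0 6 5 4 3 2]
After op 5 (cut(1)): [0 6 5 4 3 2 1]
After op 6 (in_shuffle): [4 0 3 6 2 5 1]
After op 7 (cut(5)): [5 1 4 0 3 6 2]

Answer: 5 1 4 0 3 6 2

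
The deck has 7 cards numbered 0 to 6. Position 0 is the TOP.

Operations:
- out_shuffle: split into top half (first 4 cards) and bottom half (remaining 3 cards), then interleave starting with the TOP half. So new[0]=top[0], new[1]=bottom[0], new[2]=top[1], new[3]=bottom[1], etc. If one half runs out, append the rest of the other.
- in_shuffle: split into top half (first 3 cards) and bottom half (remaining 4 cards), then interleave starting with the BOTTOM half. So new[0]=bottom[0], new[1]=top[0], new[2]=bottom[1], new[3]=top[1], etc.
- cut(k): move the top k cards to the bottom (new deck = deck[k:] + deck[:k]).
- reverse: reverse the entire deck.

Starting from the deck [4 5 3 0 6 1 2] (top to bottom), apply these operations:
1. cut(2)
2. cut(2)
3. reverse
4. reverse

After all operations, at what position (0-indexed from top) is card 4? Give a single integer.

After op 1 (cut(2)): [3 0 6 1 2 4 5]
After op 2 (cut(2)): [6 1 2 4 5 3 0]
After op 3 (reverse): [0 3 5 4 2 1 6]
After op 4 (reverse): [6 1 2 4 5 3 0]
Card 4 is at position 3.

Answer: 3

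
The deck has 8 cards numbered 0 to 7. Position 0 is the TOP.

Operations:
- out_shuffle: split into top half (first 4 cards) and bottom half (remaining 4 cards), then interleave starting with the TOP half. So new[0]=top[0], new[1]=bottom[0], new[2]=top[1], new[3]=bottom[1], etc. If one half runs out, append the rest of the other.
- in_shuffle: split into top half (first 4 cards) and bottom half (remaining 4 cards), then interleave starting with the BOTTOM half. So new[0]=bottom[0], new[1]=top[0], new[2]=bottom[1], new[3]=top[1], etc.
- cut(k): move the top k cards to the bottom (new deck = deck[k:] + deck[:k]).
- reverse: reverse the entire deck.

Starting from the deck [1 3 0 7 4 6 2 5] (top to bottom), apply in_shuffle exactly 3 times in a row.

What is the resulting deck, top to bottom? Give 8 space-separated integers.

Answer: 5 2 6 4 7 0 3 1

Derivation:
After op 1 (in_shuffle): [4 1 6 3 2 0 5 7]
After op 2 (in_shuffle): [2 4 0 1 5 6 7 3]
After op 3 (in_shuffle): [5 2 6 4 7 0 3 1]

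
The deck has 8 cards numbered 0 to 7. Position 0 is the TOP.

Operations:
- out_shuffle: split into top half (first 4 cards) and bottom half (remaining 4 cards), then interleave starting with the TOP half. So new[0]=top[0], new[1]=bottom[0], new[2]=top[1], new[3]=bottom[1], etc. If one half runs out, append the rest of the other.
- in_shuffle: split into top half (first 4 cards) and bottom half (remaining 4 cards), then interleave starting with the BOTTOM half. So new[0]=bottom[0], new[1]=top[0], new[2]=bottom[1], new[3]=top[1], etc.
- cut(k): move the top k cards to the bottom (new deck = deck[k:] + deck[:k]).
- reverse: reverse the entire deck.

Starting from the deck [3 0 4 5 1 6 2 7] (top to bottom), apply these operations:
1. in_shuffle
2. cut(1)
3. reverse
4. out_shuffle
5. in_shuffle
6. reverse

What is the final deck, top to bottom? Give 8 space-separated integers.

After op 1 (in_shuffle): [1 3 6 0 2 4 7 5]
After op 2 (cut(1)): [3 6 0 2 4 7 5 1]
After op 3 (reverse): [1 5 7 4 2 0 6 3]
After op 4 (out_shuffle): [1 2 5 0 7 6 4 3]
After op 5 (in_shuffle): [7 1 6 2 4 5 3 0]
After op 6 (reverse): [0 3 5 4 2 6 1 7]

Answer: 0 3 5 4 2 6 1 7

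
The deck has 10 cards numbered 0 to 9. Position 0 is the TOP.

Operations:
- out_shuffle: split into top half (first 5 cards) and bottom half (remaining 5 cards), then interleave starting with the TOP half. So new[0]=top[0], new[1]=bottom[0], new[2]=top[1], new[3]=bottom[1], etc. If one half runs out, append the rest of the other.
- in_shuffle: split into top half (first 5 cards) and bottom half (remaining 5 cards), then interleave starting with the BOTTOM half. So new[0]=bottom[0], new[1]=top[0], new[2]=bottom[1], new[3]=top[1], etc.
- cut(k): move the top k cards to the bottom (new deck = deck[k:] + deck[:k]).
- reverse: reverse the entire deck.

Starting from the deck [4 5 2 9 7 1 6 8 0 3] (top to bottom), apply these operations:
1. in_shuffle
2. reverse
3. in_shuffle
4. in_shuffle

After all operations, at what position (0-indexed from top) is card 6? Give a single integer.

Answer: 9

Derivation:
After op 1 (in_shuffle): [1 4 6 5 8 2 0 9 3 7]
After op 2 (reverse): [7 3 9 0 2 8 5 6 4 1]
After op 3 (in_shuffle): [8 7 5 3 6 9 4 0 1 2]
After op 4 (in_shuffle): [9 8 4 7 0 5 1 3 2 6]
Card 6 is at position 9.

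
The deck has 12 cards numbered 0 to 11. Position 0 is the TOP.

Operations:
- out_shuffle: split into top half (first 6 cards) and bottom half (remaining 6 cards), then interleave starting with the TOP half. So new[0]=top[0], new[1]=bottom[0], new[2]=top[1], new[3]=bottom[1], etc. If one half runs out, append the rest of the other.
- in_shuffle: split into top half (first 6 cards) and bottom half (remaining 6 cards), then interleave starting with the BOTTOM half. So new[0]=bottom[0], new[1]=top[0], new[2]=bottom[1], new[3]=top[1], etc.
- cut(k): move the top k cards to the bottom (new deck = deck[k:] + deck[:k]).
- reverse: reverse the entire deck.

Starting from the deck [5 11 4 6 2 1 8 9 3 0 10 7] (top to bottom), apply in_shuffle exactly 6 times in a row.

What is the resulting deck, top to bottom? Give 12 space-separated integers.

After op 1 (in_shuffle): [8 5 9 11 3 4 0 6 10 2 7 1]
After op 2 (in_shuffle): [0 8 6 5 10 9 2 11 7 3 1 4]
After op 3 (in_shuffle): [2 0 11 8 7 6 3 5 1 10 4 9]
After op 4 (in_shuffle): [3 2 5 0 1 11 10 8 4 7 9 6]
After op 5 (in_shuffle): [10 3 8 2 4 5 7 0 9 1 6 11]
After op 6 (in_shuffle): [7 10 0 3 9 8 1 2 6 4 11 5]

Answer: 7 10 0 3 9 8 1 2 6 4 11 5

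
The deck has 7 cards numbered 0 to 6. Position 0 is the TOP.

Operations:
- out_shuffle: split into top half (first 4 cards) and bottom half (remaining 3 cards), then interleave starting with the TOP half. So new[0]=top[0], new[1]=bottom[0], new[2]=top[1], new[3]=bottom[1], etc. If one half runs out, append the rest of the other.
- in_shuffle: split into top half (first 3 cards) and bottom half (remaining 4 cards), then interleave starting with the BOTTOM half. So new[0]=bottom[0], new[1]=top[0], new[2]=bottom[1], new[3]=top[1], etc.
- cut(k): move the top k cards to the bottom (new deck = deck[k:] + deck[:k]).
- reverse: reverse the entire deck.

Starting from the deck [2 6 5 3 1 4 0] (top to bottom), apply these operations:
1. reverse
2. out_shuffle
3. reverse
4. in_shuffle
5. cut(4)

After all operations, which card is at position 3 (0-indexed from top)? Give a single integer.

Answer: 6

Derivation:
After op 1 (reverse): [0 4 1 3 5 6 2]
After op 2 (out_shuffle): [0 5 4 6 1 2 3]
After op 3 (reverse): [3 2 1 6 4 5 0]
After op 4 (in_shuffle): [6 3 4 2 5 1 0]
After op 5 (cut(4)): [5 1 0 6 3 4 2]
Position 3: card 6.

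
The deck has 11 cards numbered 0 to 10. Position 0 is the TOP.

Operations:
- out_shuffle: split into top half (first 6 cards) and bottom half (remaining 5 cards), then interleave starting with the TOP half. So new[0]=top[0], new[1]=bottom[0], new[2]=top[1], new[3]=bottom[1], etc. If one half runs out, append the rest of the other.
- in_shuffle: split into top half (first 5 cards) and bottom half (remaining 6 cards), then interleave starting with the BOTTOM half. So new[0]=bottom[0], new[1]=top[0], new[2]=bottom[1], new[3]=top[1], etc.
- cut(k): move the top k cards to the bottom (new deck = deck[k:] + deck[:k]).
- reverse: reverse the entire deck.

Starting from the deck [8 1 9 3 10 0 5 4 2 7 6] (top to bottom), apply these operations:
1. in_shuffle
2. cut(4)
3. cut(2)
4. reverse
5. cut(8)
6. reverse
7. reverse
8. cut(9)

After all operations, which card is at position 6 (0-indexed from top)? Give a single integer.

Answer: 4

Derivation:
After op 1 (in_shuffle): [0 8 5 1 4 9 2 3 7 10 6]
After op 2 (cut(4)): [4 9 2 3 7 10 6 0 8 5 1]
After op 3 (cut(2)): [2 3 7 10 6 0 8 5 1 4 9]
After op 4 (reverse): [9 4 1 5 8 0 6 10 7 3 2]
After op 5 (cut(8)): [7 3 2 9 4 1 5 8 0 6 10]
After op 6 (reverse): [10 6 0 8 5 1 4 9 2 3 7]
After op 7 (reverse): [7 3 2 9 4 1 5 8 0 6 10]
After op 8 (cut(9)): [6 10 7 3 2 9 4 1 5 8 0]
Position 6: card 4.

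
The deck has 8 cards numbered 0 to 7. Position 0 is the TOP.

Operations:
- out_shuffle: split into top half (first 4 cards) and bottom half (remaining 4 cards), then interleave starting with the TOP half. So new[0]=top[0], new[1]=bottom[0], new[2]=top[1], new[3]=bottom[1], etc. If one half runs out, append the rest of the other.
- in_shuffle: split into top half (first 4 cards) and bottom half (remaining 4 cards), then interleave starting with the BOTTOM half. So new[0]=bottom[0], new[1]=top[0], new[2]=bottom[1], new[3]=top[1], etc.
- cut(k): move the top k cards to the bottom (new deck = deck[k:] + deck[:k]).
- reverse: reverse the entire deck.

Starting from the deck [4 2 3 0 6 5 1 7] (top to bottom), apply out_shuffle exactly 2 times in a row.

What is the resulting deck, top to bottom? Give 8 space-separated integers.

Answer: 4 3 6 1 2 0 5 7

Derivation:
After op 1 (out_shuffle): [4 6 2 5 3 1 0 7]
After op 2 (out_shuffle): [4 3 6 1 2 0 5 7]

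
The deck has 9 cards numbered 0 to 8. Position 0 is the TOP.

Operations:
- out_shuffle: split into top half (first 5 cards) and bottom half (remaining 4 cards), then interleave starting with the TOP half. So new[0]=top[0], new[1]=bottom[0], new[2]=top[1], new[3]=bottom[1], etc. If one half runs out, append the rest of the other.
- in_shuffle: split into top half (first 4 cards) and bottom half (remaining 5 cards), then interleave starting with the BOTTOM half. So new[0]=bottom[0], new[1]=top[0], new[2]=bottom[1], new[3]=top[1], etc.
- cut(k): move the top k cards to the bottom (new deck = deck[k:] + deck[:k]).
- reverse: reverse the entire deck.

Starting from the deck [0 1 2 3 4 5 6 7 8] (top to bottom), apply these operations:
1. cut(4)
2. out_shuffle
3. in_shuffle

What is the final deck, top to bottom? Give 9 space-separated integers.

Answer: 6 4 2 0 7 5 3 1 8

Derivation:
After op 1 (cut(4)): [4 5 6 7 8 0 1 2 3]
After op 2 (out_shuffle): [4 0 5 1 6 2 7 3 8]
After op 3 (in_shuffle): [6 4 2 0 7 5 3 1 8]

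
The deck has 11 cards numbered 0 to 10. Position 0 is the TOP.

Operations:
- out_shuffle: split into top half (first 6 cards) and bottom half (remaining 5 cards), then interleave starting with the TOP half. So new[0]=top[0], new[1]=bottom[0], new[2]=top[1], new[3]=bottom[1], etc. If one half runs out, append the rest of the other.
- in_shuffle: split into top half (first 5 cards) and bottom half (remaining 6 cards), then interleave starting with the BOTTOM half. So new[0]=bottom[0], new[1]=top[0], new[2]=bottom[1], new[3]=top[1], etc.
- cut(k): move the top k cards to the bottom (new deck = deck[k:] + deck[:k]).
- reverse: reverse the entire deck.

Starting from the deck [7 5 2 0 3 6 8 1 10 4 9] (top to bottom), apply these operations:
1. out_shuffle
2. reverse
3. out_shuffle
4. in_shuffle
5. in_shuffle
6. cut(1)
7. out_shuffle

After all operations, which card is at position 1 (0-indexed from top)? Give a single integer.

After op 1 (out_shuffle): [7 8 5 1 2 10 0 4 3 9 6]
After op 2 (reverse): [6 9 3 4 0 10 2 1 5 8 7]
After op 3 (out_shuffle): [6 2 9 1 3 5 4 8 0 7 10]
After op 4 (in_shuffle): [5 6 4 2 8 9 0 1 7 3 10]
After op 5 (in_shuffle): [9 5 0 6 1 4 7 2 3 8 10]
After op 6 (cut(1)): [5 0 6 1 4 7 2 3 8 10 9]
After op 7 (out_shuffle): [5 2 0 3 6 8 1 10 4 9 7]
Position 1: card 2.

Answer: 2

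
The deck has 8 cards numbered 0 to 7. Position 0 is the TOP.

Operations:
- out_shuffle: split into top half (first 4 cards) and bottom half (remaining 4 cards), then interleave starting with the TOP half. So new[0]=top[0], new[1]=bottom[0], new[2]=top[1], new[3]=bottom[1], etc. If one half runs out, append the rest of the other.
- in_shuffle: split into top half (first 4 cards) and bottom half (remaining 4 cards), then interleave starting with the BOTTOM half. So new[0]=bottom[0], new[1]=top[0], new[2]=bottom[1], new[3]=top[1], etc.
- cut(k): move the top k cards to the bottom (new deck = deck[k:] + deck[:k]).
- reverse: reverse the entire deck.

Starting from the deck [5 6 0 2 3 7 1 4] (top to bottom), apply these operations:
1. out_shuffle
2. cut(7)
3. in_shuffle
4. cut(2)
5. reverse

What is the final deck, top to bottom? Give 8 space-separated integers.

After op 1 (out_shuffle): [5 3 6 7 0 1 2 4]
After op 2 (cut(7)): [4 5 3 6 7 0 1 2]
After op 3 (in_shuffle): [7 4 0 5 1 3 2 6]
After op 4 (cut(2)): [0 5 1 3 2 6 7 4]
After op 5 (reverse): [4 7 6 2 3 1 5 0]

Answer: 4 7 6 2 3 1 5 0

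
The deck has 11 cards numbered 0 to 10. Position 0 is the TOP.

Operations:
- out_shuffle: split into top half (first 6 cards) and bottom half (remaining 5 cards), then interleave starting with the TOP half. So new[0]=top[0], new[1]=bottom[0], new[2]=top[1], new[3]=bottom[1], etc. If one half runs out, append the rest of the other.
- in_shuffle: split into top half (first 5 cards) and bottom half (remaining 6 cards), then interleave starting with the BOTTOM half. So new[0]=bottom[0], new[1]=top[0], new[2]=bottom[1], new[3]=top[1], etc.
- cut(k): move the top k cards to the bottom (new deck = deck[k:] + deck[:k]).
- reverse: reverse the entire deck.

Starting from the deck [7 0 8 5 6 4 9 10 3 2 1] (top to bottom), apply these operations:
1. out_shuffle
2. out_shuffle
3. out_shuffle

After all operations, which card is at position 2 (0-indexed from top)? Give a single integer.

Answer: 5

Derivation:
After op 1 (out_shuffle): [7 9 0 10 8 3 5 2 6 1 4]
After op 2 (out_shuffle): [7 5 9 2 0 6 10 1 8 4 3]
After op 3 (out_shuffle): [7 10 5 1 9 8 2 4 0 3 6]
Position 2: card 5.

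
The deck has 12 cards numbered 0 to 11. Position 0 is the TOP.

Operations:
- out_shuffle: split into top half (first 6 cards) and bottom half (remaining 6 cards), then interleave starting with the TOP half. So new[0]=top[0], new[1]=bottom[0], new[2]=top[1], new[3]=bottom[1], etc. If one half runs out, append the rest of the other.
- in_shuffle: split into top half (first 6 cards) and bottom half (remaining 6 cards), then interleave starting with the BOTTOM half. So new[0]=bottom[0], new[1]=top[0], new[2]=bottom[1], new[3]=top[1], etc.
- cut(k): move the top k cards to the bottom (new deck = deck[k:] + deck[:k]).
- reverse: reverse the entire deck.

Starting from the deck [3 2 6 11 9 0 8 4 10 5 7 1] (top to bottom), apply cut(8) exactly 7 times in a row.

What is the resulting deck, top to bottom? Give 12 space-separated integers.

Answer: 10 5 7 1 3 2 6 11 9 0 8 4

Derivation:
After op 1 (cut(8)): [10 5 7 1 3 2 6 11 9 0 8 4]
After op 2 (cut(8)): [9 0 8 4 10 5 7 1 3 2 6 11]
After op 3 (cut(8)): [3 2 6 11 9 0 8 4 10 5 7 1]
After op 4 (cut(8)): [10 5 7 1 3 2 6 11 9 0 8 4]
After op 5 (cut(8)): [9 0 8 4 10 5 7 1 3 2 6 11]
After op 6 (cut(8)): [3 2 6 11 9 0 8 4 10 5 7 1]
After op 7 (cut(8)): [10 5 7 1 3 2 6 11 9 0 8 4]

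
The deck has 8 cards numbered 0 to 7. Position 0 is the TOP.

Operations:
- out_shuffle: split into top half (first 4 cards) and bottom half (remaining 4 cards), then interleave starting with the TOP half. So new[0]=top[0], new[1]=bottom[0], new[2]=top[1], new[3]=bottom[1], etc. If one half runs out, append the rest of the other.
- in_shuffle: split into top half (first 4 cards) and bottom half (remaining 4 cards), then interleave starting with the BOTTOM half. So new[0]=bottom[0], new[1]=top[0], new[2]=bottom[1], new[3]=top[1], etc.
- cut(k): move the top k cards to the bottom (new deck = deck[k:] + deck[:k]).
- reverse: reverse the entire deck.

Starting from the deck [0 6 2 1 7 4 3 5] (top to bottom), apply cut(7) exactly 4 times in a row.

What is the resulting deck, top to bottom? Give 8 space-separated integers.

Answer: 7 4 3 5 0 6 2 1

Derivation:
After op 1 (cut(7)): [5 0 6 2 1 7 4 3]
After op 2 (cut(7)): [3 5 0 6 2 1 7 4]
After op 3 (cut(7)): [4 3 5 0 6 2 1 7]
After op 4 (cut(7)): [7 4 3 5 0 6 2 1]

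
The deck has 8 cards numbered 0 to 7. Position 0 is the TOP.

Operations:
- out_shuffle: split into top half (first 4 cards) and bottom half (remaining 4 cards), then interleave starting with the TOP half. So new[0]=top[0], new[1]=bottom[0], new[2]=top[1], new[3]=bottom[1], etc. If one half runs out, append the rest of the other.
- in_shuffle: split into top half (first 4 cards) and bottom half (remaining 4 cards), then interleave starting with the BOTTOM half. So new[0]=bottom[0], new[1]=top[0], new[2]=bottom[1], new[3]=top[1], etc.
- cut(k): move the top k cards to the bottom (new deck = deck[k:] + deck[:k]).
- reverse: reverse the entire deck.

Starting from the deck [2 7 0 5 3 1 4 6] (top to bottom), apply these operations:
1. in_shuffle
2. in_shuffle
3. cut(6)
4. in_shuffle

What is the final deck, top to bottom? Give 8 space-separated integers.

Answer: 0 5 2 7 6 4 1 3

Derivation:
After op 1 (in_shuffle): [3 2 1 7 4 0 6 5]
After op 2 (in_shuffle): [4 3 0 2 6 1 5 7]
After op 3 (cut(6)): [5 7 4 3 0 2 6 1]
After op 4 (in_shuffle): [0 5 2 7 6 4 1 3]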